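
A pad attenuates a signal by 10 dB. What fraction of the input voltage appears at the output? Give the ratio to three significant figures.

Voltage ratio = 10^(dB/20).
10^(-10/20) = 10^(-0.5000) = 0.316.

0.316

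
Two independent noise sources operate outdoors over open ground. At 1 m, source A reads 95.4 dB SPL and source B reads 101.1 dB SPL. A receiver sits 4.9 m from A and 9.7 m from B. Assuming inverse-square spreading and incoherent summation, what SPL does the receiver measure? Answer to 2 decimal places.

84.49 dB SPL

At the listener: L_A = 95.4 − 20·log₁₀(4.9) = 81.596 dB; L_B = 101.1 − 20·log₁₀(9.7) = 81.365 dB.
Combined: 10·log₁₀(10^(81.596/10)+10^(81.365/10)) = 84.49 dB SPL.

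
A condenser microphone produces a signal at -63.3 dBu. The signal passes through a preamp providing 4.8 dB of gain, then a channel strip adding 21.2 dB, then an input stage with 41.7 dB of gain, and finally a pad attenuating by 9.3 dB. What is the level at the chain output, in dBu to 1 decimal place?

Cascaded gains and losses add directly in dB.
-63.3 + 4.8 + 21.2 + 41.7 − 9.3 = -4.9 dBu.

-4.9 dBu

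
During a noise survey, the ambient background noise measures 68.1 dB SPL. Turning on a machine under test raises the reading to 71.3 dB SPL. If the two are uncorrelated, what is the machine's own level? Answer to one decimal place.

68.5 dB SPL

Background correction is a power subtraction:
L_src = 10·log₁₀(10^(71.3/10) − 10^(68.1/10)) = 10·log₁₀(7033000) = 68.5 dB SPL.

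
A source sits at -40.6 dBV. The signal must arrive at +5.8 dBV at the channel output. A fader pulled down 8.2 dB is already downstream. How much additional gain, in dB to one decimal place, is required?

The required make-up gain is the shortfall in the dB sum.
G = +5.8 − (-40.6) + 8.2 = 54.6 dB.

54.6 dB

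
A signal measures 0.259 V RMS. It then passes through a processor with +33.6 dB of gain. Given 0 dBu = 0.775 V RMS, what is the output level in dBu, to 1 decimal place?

Input level: 20·log₁₀(0.259/0.775) = -9.52 dBu.
Output: -9.52 + 33.6 = +24.1 dBu.

+24.1 dBu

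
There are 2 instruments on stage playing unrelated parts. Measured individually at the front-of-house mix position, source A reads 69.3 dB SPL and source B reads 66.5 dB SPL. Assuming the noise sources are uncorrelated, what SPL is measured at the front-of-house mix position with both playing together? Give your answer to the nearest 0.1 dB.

Uncorrelated sources add in intensity (power), not in dB.
L_total = 10·log₁₀(10^(69.3/10) + 10^(66.5/10)) = 10·log₁₀(12980000) = 71.1 dB SPL.

71.1 dB SPL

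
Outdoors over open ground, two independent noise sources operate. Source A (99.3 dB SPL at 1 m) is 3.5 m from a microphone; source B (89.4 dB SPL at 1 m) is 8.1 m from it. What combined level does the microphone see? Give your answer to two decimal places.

At the listener: L_A = 99.3 − 20·log₁₀(3.5) = 88.419 dB; L_B = 89.4 − 20·log₁₀(8.1) = 71.230 dB.
Combined: 10·log₁₀(10^(88.419/10)+10^(71.230/10)) = 88.50 dB SPL.

88.50 dB SPL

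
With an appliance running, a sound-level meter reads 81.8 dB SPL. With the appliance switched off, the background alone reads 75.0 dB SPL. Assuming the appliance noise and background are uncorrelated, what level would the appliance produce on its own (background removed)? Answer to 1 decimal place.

80.8 dB SPL

Background correction is a power subtraction:
L_src = 10·log₁₀(10^(81.8/10) − 10^(75.0/10)) = 10·log₁₀(119700000) = 80.8 dB SPL.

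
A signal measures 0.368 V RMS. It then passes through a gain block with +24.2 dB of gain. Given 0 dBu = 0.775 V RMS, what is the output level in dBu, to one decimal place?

Input level: 20·log₁₀(0.368/0.775) = -6.47 dBu.
Output: -6.47 + 24.2 = +17.7 dBu.

+17.7 dBu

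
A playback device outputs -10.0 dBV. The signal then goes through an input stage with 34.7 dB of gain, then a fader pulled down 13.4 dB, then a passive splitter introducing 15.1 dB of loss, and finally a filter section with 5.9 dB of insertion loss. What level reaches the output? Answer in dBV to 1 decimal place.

-9.7 dBV

Cascaded gains and losses add directly in dB.
-10.0 + 34.7 − 13.4 − 15.1 − 5.9 = -9.7 dBV.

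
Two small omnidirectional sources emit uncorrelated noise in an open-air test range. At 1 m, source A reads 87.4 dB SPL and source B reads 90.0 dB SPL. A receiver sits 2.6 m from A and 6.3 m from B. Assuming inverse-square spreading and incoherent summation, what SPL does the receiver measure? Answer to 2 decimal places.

80.27 dB SPL

At the listener: L_A = 87.4 − 20·log₁₀(2.6) = 79.101 dB; L_B = 90.0 − 20·log₁₀(6.3) = 74.013 dB.
Combined: 10·log₁₀(10^(79.101/10)+10^(74.013/10)) = 80.27 dB SPL.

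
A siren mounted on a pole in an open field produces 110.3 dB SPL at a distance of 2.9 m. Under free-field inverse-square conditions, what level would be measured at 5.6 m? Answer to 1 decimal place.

For a point source in a free field, ΔL = −20·log₁₀(d₂/d₁).
ΔL = −20·log₁₀(5.6/2.9) = -5.72 dB, so L₂ = 110.3 + (-5.72) = 104.6 dB SPL.

104.6 dB SPL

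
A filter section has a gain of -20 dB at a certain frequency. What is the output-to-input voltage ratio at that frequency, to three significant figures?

Voltage ratio = 10^(dB/20).
10^(-20/20) = 10^(-1.000) = 0.100.

0.100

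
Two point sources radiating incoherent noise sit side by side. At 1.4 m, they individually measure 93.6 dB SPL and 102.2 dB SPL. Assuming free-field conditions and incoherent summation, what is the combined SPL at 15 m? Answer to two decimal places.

82.16 dB SPL

Combined at 1.4 m: 10·log₁₀(10^(93.6/10)+10^(102.2/10)) = 102.762 dB SPL.
Then apply −20·log₁₀(15/1.4) = -20.599 dB → 82.16 dB SPL.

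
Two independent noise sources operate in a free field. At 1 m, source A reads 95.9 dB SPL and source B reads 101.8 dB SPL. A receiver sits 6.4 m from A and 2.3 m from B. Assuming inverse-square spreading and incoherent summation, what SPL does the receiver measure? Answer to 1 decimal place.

94.7 dB SPL

At the listener: L_A = 95.9 − 20·log₁₀(6.4) = 79.78 dB; L_B = 101.8 − 20·log₁₀(2.3) = 94.57 dB.
Combined: 10·log₁₀(10^(79.78/10)+10^(94.57/10)) = 94.7 dB SPL.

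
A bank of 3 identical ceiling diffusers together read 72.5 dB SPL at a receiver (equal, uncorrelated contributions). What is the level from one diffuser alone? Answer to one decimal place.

3 equal incoherent sources add 10·log₁₀(3) = 4.77 dB over one source.
L_one = 72.5 − 4.77 = 67.7 dB SPL.

67.7 dB SPL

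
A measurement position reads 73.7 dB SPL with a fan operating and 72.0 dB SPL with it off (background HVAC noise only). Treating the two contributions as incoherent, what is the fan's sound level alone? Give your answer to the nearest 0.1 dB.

Background correction is a power subtraction:
L_src = 10·log₁₀(10^(73.7/10) − 10^(72.0/10)) = 10·log₁₀(7593000) = 68.8 dB SPL.

68.8 dB SPL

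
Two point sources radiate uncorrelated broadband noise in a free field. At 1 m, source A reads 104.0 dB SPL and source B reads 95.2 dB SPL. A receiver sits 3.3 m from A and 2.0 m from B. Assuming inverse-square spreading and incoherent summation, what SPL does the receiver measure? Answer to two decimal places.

At the listener: L_A = 104.0 − 20·log₁₀(3.3) = 93.630 dB; L_B = 95.2 − 20·log₁₀(2.0) = 89.179 dB.
Combined: 10·log₁₀(10^(93.630/10)+10^(89.179/10)) = 94.96 dB SPL.

94.96 dB SPL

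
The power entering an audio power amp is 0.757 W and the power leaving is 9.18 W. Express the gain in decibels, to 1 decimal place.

10.8 dB

Power is a power quantity, so gain = 10·log₁₀(P_out/P_in).
10·log₁₀(9.18/0.757) = 10·log₁₀(12.13) = 10.8 dB.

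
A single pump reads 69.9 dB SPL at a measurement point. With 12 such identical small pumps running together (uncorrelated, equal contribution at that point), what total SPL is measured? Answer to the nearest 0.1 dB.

80.7 dB SPL

12 equal incoherent sources raise the level by 10·log₁₀(12) = 10.79 dB.
L_total = 69.9 + 10.79 = 80.7 dB SPL.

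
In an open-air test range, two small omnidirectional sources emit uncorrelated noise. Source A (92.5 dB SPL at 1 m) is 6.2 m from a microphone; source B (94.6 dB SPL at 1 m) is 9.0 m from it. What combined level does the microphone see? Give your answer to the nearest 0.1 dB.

At the listener: L_A = 92.5 − 20·log₁₀(6.2) = 76.65 dB; L_B = 94.6 − 20·log₁₀(9.0) = 75.52 dB.
Combined: 10·log₁₀(10^(76.65/10)+10^(75.52/10)) = 79.1 dB SPL.

79.1 dB SPL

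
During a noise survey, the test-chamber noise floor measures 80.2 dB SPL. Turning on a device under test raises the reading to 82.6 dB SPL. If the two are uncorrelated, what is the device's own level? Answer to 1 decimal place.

78.9 dB SPL

Subtract intensities: L_src = 10·log₁₀(10^(L_total/10) − 10^(L_bg/10)).
L_src = 10·log₁₀(10^(82.6/10) − 10^(80.2/10)) = 10·log₁₀(77260000) = 78.9 dB SPL.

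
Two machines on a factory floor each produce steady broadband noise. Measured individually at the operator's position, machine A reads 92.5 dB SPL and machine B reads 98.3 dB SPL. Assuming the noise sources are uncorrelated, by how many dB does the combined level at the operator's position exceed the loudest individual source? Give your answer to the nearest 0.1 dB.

Incoherent sources sum as intensities:
L_total = 10·log₁₀(10^(92.5/10) + 10^(98.3/10)) = 99.31 dB SPL.
Excess over the loudest (98.3 dB): 99.31 − 98.3 = 1.0 dB.

1.0 dB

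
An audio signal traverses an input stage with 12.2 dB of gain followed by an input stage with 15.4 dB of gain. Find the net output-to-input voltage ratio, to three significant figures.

Net gain = 12.2 + 15.4 = 27.6 dB.
Voltage ratio = 10^(27.6/20) = 24.0.

24.0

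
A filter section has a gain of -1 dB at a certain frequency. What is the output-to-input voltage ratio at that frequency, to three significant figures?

0.891

Voltage ratio = 10^(dB/20).
10^(-1/20) = 10^(-0.05000) = 0.891.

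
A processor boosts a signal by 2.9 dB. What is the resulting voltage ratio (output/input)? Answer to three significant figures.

Voltage ratio = 10^(dB/20).
10^(2.9/20) = 10^(0.1450) = 1.40.

1.40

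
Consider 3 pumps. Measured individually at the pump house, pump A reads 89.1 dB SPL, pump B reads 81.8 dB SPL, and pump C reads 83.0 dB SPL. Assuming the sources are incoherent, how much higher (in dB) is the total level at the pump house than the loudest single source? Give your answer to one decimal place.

Add the sources as powers (linear), then convert back to dB:
L_total = 10·log₁₀(10^(89.1/10) + 10^(81.8/10) + 10^(83.0/10)) = 90.66 dB SPL.
Excess over the loudest (89.1 dB): 90.66 − 89.1 = 1.6 dB.

1.6 dB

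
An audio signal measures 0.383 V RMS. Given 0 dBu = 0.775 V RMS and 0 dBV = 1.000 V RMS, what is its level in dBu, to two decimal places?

dBu = 20·log₁₀(V / 0.775 V).
20·log₁₀(0.383/0.775) = -6.12 dBu.

-6.12 dBu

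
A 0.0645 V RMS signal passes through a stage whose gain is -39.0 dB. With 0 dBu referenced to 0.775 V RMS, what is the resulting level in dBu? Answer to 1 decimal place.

-60.6 dBu

Input level: 20·log₁₀(0.0645/0.775) = -21.59 dBu.
Output: -21.59 − 39.0 = -60.6 dBu.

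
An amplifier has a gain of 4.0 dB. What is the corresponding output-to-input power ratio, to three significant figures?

2.51

Power ratio = 10^(dB/10).
10^(4.0/10) = 10^(0.4000) = 2.51.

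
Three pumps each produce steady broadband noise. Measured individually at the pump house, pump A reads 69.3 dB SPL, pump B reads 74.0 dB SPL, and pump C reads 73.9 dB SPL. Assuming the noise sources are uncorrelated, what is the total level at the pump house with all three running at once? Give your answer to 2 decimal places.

Uncorrelated sources add in intensity (power), not in dB.
L_total = 10·log₁₀(10^(69.3/10) + 10^(74.0/10) + 10^(73.9/10)) = 10·log₁₀(58180000) = 77.65 dB SPL.

77.65 dB SPL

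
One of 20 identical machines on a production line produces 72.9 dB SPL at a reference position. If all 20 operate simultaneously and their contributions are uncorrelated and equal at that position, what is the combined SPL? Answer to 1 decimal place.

20 equal incoherent sources raise the level by 10·log₁₀(20) = 13.01 dB.
L_total = 72.9 + 13.01 = 85.9 dB SPL.

85.9 dB SPL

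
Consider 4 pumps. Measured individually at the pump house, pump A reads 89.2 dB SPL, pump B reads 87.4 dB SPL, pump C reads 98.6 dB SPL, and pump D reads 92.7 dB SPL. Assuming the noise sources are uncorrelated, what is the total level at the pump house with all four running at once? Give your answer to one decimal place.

100.2 dB SPL

Incoherent sources sum as intensities:
L_total = 10·log₁₀(10^(89.2/10) + 10^(87.4/10) + 10^(98.6/10) + 10^(92.7/10)) = 10·log₁₀(10488000000) = 100.2 dB SPL.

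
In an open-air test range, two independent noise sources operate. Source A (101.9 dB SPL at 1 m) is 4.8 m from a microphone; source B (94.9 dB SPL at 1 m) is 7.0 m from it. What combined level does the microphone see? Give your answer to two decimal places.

88.66 dB SPL

At the listener: L_A = 101.9 − 20·log₁₀(4.8) = 88.275 dB; L_B = 94.9 − 20·log₁₀(7.0) = 77.998 dB.
Combined: 10·log₁₀(10^(88.275/10)+10^(77.998/10)) = 88.66 dB SPL.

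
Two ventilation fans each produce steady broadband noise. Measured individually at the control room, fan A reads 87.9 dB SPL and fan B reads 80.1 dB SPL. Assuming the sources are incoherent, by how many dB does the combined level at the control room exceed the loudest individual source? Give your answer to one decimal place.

0.7 dB

Incoherent sources sum as intensities:
L_total = 10·log₁₀(10^(87.9/10) + 10^(80.1/10)) = 88.57 dB SPL.
Excess over the loudest (87.9 dB): 88.57 − 87.9 = 0.7 dB.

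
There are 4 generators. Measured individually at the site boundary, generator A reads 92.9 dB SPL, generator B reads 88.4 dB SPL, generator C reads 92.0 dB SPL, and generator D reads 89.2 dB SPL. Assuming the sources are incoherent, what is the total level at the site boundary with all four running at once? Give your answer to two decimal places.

Uncorrelated sources add in intensity (power), not in dB.
L_total = 10·log₁₀(10^(92.9/10) + 10^(88.4/10) + 10^(92.0/10) + 10^(89.2/10)) = 10·log₁₀(5058000000) = 97.04 dB SPL.

97.04 dB SPL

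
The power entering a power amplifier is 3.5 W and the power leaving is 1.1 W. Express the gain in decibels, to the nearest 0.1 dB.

-5.0 dB

For a power ratio, dB = 10·log₁₀(P₂/P₁).
10·log₁₀(1.1/3.5) = 10·log₁₀(0.3143) = -5.0 dB.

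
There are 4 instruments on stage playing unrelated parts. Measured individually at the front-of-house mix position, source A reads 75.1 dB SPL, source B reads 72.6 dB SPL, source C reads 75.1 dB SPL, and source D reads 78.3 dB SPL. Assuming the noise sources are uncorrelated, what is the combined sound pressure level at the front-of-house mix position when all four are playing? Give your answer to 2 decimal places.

Incoherent sources sum as intensities:
L_total = 10·log₁₀(10^(75.1/10) + 10^(72.6/10) + 10^(75.1/10) + 10^(78.3/10)) = 10·log₁₀(150500000) = 81.78 dB SPL.

81.78 dB SPL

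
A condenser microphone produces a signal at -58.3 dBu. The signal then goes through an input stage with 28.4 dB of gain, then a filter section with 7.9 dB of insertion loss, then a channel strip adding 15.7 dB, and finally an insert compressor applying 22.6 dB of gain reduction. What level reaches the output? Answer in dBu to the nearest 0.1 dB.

-44.7 dBu

Gain stages sum in dB:
-58.3 + 28.4 − 7.9 + 15.7 − 22.6 = -44.7 dBu.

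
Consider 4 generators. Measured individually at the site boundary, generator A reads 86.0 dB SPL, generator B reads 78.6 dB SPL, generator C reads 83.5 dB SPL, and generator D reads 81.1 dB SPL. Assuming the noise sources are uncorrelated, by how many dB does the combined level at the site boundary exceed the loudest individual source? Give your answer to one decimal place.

Incoherent sources sum as intensities:
L_total = 10·log₁₀(10^(86.0/10) + 10^(78.6/10) + 10^(83.5/10) + 10^(81.1/10)) = 89.16 dB SPL.
Excess over the loudest (86.0 dB): 89.16 − 86.0 = 3.2 dB.

3.2 dB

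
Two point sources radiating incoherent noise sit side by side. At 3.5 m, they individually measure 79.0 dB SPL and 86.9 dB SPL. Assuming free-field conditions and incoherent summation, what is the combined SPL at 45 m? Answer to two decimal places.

Combined at 3.5 m: 10·log₁₀(10^(79.0/10)+10^(86.9/10)) = 87.553 dB SPL.
Then apply −20·log₁₀(45/3.5) = -22.183 dB → 65.37 dB SPL.

65.37 dB SPL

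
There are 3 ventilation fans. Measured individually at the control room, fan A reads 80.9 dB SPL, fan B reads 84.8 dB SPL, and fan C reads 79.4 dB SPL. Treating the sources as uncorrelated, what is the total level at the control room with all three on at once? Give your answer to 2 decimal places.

Uncorrelated sources add in intensity (power), not in dB.
L_total = 10·log₁₀(10^(80.9/10) + 10^(84.8/10) + 10^(79.4/10)) = 10·log₁₀(512100000) = 87.09 dB SPL.

87.09 dB SPL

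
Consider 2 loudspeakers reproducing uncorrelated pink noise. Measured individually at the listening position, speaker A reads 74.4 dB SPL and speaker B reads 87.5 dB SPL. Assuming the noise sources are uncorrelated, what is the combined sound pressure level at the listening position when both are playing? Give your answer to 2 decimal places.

Add the sources as powers (linear), then convert back to dB:
L_total = 10·log₁₀(10^(74.4/10) + 10^(87.5/10)) = 10·log₁₀(589900000) = 87.71 dB SPL.

87.71 dB SPL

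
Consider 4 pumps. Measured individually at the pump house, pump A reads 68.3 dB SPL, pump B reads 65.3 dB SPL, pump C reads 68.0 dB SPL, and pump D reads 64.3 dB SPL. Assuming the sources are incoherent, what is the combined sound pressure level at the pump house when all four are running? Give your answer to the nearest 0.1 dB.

72.8 dB SPL

Add the sources as powers (linear), then convert back to dB:
L_total = 10·log₁₀(10^(68.3/10) + 10^(65.3/10) + 10^(68.0/10) + 10^(64.3/10)) = 10·log₁₀(19150000) = 72.8 dB SPL.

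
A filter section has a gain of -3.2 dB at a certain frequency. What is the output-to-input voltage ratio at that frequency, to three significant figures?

Voltage ratio = 10^(dB/20).
10^(-3.2/20) = 10^(-0.1600) = 0.692.

0.692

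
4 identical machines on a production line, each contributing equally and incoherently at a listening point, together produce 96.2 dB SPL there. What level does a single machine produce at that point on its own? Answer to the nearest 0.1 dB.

90.2 dB SPL

4 equal incoherent sources add 10·log₁₀(4) = 6.02 dB over one source.
L_one = 96.2 − 6.02 = 90.2 dB SPL.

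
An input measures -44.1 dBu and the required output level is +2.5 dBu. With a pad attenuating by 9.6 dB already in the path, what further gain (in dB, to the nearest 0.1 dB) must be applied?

56.2 dB

The required make-up gain is the shortfall in the dB sum.
G = +2.5 − (-44.1) + 9.6 = 56.2 dB.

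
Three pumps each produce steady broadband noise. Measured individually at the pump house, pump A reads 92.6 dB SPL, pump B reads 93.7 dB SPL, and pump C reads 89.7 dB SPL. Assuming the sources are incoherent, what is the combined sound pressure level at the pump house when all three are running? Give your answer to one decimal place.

97.1 dB SPL

Add the sources as powers (linear), then convert back to dB:
L_total = 10·log₁₀(10^(92.6/10) + 10^(93.7/10) + 10^(89.7/10)) = 10·log₁₀(5097000000) = 97.1 dB SPL.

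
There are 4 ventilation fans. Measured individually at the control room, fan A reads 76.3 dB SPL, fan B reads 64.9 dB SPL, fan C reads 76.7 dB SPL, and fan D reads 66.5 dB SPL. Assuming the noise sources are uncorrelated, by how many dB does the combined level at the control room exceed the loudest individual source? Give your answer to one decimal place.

Add the sources as powers (linear), then convert back to dB:
L_total = 10·log₁₀(10^(76.3/10) + 10^(64.9/10) + 10^(76.7/10) + 10^(66.5/10)) = 79.87 dB SPL.
Excess over the loudest (76.7 dB): 79.87 − 76.7 = 3.2 dB.

3.2 dB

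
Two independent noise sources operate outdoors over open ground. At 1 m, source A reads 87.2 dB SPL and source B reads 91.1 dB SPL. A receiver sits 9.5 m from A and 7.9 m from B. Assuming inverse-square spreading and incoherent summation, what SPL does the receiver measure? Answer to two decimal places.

At the listener: L_A = 87.2 − 20·log₁₀(9.5) = 67.646 dB; L_B = 91.1 − 20·log₁₀(7.9) = 73.147 dB.
Combined: 10·log₁₀(10^(67.646/10)+10^(73.147/10)) = 74.23 dB SPL.

74.23 dB SPL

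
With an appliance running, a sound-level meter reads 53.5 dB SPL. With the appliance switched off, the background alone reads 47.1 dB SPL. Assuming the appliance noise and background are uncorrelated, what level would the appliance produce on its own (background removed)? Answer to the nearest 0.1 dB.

52.4 dB SPL

Background correction is a power subtraction:
L_src = 10·log₁₀(10^(53.5/10) − 10^(47.1/10)) = 10·log₁₀(172600) = 52.4 dB SPL.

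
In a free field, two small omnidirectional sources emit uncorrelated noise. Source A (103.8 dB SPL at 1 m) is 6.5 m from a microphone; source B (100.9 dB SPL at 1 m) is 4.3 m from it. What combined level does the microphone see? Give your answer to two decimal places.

90.91 dB SPL

At the listener: L_A = 103.8 − 20·log₁₀(6.5) = 87.542 dB; L_B = 100.9 − 20·log₁₀(4.3) = 88.231 dB.
Combined: 10·log₁₀(10^(87.542/10)+10^(88.231/10)) = 90.91 dB SPL.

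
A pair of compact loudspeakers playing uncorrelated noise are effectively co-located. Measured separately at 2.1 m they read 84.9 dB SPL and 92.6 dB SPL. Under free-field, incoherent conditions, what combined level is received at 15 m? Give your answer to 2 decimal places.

76.20 dB SPL

Combined at 2.1 m: 10·log₁₀(10^(84.9/10)+10^(92.6/10)) = 93.281 dB SPL.
Then apply −20·log₁₀(15/2.1) = -17.077 dB → 76.20 dB SPL.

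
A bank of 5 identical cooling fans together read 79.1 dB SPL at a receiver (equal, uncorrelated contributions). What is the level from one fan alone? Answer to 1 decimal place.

5 equal incoherent sources add 10·log₁₀(5) = 6.99 dB over one source.
L_one = 79.1 − 6.99 = 72.1 dB SPL.

72.1 dB SPL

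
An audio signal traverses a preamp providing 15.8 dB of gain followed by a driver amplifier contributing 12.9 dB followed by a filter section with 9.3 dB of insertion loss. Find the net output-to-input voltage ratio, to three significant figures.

9.33

Net gain = 15.8 + 12.9 + (−9.3) = 19.4 dB.
Voltage ratio = 10^(19.4/20) = 9.33.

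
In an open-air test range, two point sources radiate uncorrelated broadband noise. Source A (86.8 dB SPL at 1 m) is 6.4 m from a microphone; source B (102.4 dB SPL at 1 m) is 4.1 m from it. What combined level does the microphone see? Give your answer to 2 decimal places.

At the listener: L_A = 86.8 − 20·log₁₀(6.4) = 70.676 dB; L_B = 102.4 − 20·log₁₀(4.1) = 90.144 dB.
Combined: 10·log₁₀(10^(70.676/10)+10^(90.144/10)) = 90.19 dB SPL.

90.19 dB SPL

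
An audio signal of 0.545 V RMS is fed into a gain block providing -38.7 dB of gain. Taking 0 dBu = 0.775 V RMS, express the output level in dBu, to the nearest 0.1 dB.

-41.8 dBu

Input level: 20·log₁₀(0.545/0.775) = -3.06 dBu.
Output: -3.06 − 38.7 = -41.8 dBu.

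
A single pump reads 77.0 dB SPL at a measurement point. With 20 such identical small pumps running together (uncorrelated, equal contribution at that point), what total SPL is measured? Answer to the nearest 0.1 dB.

90.0 dB SPL

20 equal incoherent sources raise the level by 10·log₁₀(20) = 13.01 dB.
L_total = 77.0 + 13.01 = 90.0 dB SPL.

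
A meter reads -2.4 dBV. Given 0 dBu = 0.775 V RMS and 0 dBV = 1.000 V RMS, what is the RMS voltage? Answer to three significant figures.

0.759 V

V = 1.000 V × 10^(-2.4/20).
= 1.000 × 0.7586 = 0.759 V.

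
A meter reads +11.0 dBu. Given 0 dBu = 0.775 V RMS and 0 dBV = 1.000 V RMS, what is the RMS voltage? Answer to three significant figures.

2.75 V

V = 0.775 V × 10^(+11.0/20).
= 0.775 × 3.548 = 2.75 V.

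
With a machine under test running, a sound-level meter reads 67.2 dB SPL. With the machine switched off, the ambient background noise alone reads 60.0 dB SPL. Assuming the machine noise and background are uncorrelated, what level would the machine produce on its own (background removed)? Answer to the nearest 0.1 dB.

Remove the background by subtracting linear intensities:
L_src = 10·log₁₀(10^(67.2/10) − 10^(60.0/10)) = 10·log₁₀(4248000) = 66.3 dB SPL.

66.3 dB SPL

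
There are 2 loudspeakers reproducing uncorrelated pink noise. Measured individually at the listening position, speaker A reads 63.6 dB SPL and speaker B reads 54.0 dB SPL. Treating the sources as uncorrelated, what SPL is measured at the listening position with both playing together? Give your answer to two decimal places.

Incoherent sources sum as intensities:
L_total = 10·log₁₀(10^(63.6/10) + 10^(54.0/10)) = 10·log₁₀(2542000) = 64.05 dB SPL.

64.05 dB SPL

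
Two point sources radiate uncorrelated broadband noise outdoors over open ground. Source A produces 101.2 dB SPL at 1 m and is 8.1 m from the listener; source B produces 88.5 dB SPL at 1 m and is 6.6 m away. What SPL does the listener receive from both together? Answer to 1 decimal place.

At the listener: L_A = 101.2 − 20·log₁₀(8.1) = 83.03 dB; L_B = 88.5 − 20·log₁₀(6.6) = 72.11 dB.
Combined: 10·log₁₀(10^(83.03/10)+10^(72.11/10)) = 83.4 dB SPL.

83.4 dB SPL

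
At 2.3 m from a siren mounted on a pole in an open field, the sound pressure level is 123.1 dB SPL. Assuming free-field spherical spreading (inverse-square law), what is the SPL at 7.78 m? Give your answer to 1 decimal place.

Free-field point source: level drops by 20·log₁₀ of the distance ratio.
ΔL = −20·log₁₀(7.78/2.3) = -10.59 dB, so L₂ = 123.1 + (-10.59) = 112.5 dB SPL.

112.5 dB SPL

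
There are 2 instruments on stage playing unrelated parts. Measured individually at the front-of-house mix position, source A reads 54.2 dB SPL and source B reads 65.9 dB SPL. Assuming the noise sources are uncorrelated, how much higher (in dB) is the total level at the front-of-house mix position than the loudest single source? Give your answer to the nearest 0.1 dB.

0.3 dB

Incoherent sources sum as intensities:
L_total = 10·log₁₀(10^(54.2/10) + 10^(65.9/10)) = 66.18 dB SPL.
Excess over the loudest (65.9 dB): 66.18 − 65.9 = 0.3 dB.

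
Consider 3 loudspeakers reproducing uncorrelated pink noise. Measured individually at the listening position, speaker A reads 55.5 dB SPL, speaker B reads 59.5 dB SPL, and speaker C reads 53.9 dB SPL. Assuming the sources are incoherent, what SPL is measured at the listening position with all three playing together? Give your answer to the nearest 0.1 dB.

Incoherent sources sum as intensities:
L_total = 10·log₁₀(10^(55.5/10) + 10^(59.5/10) + 10^(53.9/10)) = 10·log₁₀(1492000) = 61.7 dB SPL.

61.7 dB SPL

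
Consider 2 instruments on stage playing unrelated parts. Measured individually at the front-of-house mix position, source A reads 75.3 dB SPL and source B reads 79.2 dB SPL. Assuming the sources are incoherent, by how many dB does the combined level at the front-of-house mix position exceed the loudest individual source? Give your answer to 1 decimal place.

1.5 dB

Uncorrelated sources add in intensity (power), not in dB.
L_total = 10·log₁₀(10^(75.3/10) + 10^(79.2/10)) = 80.68 dB SPL.
Excess over the loudest (79.2 dB): 80.68 − 79.2 = 1.5 dB.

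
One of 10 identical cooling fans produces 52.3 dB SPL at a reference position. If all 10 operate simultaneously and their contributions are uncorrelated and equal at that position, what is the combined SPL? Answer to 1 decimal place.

10 equal incoherent sources raise the level by 10·log₁₀(10) = 10.00 dB.
L_total = 52.3 + 10.00 = 62.3 dB SPL.

62.3 dB SPL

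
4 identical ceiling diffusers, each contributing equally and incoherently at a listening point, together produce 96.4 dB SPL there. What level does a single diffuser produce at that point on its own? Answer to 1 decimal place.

4 equal incoherent sources add 10·log₁₀(4) = 6.02 dB over one source.
L_one = 96.4 − 6.02 = 90.4 dB SPL.

90.4 dB SPL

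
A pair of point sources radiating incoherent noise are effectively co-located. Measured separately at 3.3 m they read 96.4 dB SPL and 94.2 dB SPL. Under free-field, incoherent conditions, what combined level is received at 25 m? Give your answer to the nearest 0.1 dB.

Combined at 3.3 m: 10·log₁₀(10^(96.4/10)+10^(94.2/10)) = 98.45 dB SPL.
Then apply −20·log₁₀(25/3.3) = -17.59 dB → 80.9 dB SPL.

80.9 dB SPL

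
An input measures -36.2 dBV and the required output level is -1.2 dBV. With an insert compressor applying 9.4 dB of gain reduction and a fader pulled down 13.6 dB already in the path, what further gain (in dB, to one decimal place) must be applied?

58.0 dB

The required make-up gain is the shortfall in the dB sum.
G = -1.2 − (-36.2) + 9.4 + 13.6 = 58.0 dB.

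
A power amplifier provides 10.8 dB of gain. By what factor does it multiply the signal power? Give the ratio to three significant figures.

Power ratio = 10^(dB/10).
10^(10.8/10) = 10^(1.080) = 12.0.

12.0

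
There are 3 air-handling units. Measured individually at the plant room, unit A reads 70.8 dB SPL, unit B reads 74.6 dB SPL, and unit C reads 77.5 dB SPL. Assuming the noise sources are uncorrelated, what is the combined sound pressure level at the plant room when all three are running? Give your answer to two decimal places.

Uncorrelated sources add in intensity (power), not in dB.
L_total = 10·log₁₀(10^(70.8/10) + 10^(74.6/10) + 10^(77.5/10)) = 10·log₁₀(97100000) = 79.87 dB SPL.

79.87 dB SPL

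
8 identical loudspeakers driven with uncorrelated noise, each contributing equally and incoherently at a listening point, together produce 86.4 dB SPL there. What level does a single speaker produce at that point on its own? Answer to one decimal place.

77.4 dB SPL

8 equal incoherent sources add 10·log₁₀(8) = 9.03 dB over one source.
L_one = 86.4 − 9.03 = 77.4 dB SPL.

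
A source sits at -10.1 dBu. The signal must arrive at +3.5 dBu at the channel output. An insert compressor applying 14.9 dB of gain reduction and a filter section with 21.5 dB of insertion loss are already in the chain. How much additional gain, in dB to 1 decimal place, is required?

The required make-up gain is the shortfall in the dB sum.
G = +3.5 − (-10.1) + 14.9 + 21.5 = 50.0 dB.

50.0 dB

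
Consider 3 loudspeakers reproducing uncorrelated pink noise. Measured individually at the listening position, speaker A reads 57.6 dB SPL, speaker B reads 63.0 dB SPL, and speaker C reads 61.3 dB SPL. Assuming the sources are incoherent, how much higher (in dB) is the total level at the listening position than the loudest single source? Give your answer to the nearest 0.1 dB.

Uncorrelated sources add in intensity (power), not in dB.
L_total = 10·log₁₀(10^(57.6/10) + 10^(63.0/10) + 10^(61.3/10)) = 65.93 dB SPL.
Excess over the loudest (63.0 dB): 65.93 − 63.0 = 2.9 dB.

2.9 dB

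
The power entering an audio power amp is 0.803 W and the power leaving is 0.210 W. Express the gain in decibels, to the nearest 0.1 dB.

For a power ratio, dB = 10·log₁₀(P₂/P₁).
10·log₁₀(0.210/0.803) = 10·log₁₀(0.2615) = -5.8 dB.

-5.8 dB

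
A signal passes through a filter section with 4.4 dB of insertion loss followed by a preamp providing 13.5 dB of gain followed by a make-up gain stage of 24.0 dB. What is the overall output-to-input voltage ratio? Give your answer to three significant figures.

45.2

Net gain = (−4.4) + 13.5 + 24.0 = 33.1 dB.
Voltage ratio = 10^(33.1/20) = 45.2.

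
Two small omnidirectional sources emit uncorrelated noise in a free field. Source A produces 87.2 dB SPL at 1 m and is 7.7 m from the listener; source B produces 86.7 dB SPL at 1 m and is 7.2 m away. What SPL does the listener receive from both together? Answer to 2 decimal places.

72.52 dB SPL

At the listener: L_A = 87.2 − 20·log₁₀(7.7) = 69.470 dB; L_B = 86.7 − 20·log₁₀(7.2) = 69.553 dB.
Combined: 10·log₁₀(10^(69.470/10)+10^(69.553/10)) = 72.52 dB SPL.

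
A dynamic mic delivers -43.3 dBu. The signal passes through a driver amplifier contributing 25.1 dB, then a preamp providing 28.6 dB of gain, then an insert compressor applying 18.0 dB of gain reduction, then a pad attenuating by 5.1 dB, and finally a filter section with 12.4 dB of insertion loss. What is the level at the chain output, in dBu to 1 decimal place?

-25.1 dBu

Gain stages sum in dB:
-43.3 + 25.1 + 28.6 − 18.0 − 5.1 − 12.4 = -25.1 dBu.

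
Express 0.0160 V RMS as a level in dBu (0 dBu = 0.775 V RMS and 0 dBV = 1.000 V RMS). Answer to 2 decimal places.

dBu = 20·log₁₀(V / 0.775 V).
20·log₁₀(0.0160/0.775) = -33.70 dBu.

-33.70 dBu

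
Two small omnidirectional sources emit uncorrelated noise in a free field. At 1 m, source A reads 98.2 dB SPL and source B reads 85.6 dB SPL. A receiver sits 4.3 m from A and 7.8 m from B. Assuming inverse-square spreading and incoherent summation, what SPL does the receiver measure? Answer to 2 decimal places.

85.60 dB SPL

At the listener: L_A = 98.2 − 20·log₁₀(4.3) = 85.531 dB; L_B = 85.6 − 20·log₁₀(7.8) = 67.758 dB.
Combined: 10·log₁₀(10^(85.531/10)+10^(67.758/10)) = 85.60 dB SPL.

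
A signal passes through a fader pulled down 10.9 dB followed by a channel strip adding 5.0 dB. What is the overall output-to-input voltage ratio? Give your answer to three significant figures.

0.507

Net gain = (−10.9) + 5.0 = -5.9 dB.
Voltage ratio = 10^(-5.9/20) = 0.507.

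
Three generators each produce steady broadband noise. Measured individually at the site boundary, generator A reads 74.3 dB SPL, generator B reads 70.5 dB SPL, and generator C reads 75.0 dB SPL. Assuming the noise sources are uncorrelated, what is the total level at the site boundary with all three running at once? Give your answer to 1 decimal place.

78.4 dB SPL

Incoherent sources sum as intensities:
L_total = 10·log₁₀(10^(74.3/10) + 10^(70.5/10) + 10^(75.0/10)) = 10·log₁₀(69760000) = 78.4 dB SPL.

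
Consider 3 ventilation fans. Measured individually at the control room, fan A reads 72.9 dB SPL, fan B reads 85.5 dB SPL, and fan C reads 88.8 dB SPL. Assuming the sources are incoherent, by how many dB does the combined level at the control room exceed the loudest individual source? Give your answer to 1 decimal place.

1.7 dB

Uncorrelated sources add in intensity (power), not in dB.
L_total = 10·log₁₀(10^(72.9/10) + 10^(85.5/10) + 10^(88.8/10)) = 90.54 dB SPL.
Excess over the loudest (88.8 dB): 90.54 − 88.8 = 1.7 dB.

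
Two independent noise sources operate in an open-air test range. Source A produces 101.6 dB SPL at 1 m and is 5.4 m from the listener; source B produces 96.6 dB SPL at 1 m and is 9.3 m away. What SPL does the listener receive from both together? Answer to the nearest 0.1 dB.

87.4 dB SPL

At the listener: L_A = 101.6 − 20·log₁₀(5.4) = 86.95 dB; L_B = 96.6 − 20·log₁₀(9.3) = 77.23 dB.
Combined: 10·log₁₀(10^(86.95/10)+10^(77.23/10)) = 87.4 dB SPL.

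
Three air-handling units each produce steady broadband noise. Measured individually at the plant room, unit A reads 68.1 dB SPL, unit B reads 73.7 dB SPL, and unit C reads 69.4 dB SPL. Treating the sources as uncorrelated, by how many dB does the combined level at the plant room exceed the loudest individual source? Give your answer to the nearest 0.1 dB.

2.2 dB

Incoherent sources sum as intensities:
L_total = 10·log₁₀(10^(68.1/10) + 10^(73.7/10) + 10^(69.4/10)) = 75.87 dB SPL.
Excess over the loudest (73.7 dB): 75.87 − 73.7 = 2.2 dB.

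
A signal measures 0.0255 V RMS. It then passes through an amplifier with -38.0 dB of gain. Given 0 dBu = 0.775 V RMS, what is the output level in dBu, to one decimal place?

Input level: 20·log₁₀(0.0255/0.775) = -29.66 dBu.
Output: -29.66 − 38.0 = -67.7 dBu.

-67.7 dBu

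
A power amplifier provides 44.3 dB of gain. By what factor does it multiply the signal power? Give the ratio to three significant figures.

Power ratio = 10^(dB/10).
10^(44.3/10) = 10^(4.430) = 26900.

26900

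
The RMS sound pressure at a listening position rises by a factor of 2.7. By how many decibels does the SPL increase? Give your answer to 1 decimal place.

SPL change from a pressure ratio uses the 20·log₁₀ form:
20·log₁₀(2.7) = 8.6 dB.

8.6 dB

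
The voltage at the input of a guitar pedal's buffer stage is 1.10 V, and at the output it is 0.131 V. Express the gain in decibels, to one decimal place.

Voltage ratio → dB uses the 20·log₁₀ form:
20·log₁₀(0.131/1.10) = 20·log₁₀(0.1191) = -18.5 dB.

-18.5 dB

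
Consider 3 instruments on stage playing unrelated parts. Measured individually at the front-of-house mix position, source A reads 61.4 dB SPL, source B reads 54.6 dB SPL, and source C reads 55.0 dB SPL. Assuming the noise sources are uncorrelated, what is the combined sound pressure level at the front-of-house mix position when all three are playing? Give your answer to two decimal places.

62.98 dB SPL

Incoherent sources sum as intensities:
L_total = 10·log₁₀(10^(61.4/10) + 10^(54.6/10) + 10^(55.0/10)) = 10·log₁₀(1985000) = 62.98 dB SPL.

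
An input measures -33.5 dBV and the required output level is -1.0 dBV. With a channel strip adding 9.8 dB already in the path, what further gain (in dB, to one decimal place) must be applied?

The required make-up gain is the shortfall in the dB sum.
G = -1.0 − (-33.5) − 9.8 = 22.7 dB.

22.7 dB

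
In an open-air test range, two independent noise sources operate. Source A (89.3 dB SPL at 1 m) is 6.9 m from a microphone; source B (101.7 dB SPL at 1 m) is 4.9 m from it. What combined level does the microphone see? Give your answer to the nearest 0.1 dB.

At the listener: L_A = 89.3 − 20·log₁₀(6.9) = 72.52 dB; L_B = 101.7 − 20·log₁₀(4.9) = 87.90 dB.
Combined: 10·log₁₀(10^(72.52/10)+10^(87.90/10)) = 88.0 dB SPL.

88.0 dB SPL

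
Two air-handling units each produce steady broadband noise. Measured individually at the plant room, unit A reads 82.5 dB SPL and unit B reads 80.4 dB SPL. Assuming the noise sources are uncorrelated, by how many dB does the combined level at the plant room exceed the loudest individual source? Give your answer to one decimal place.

2.1 dB

Incoherent sources sum as intensities:
L_total = 10·log₁₀(10^(82.5/10) + 10^(80.4/10)) = 84.59 dB SPL.
Excess over the loudest (82.5 dB): 84.59 − 82.5 = 2.1 dB.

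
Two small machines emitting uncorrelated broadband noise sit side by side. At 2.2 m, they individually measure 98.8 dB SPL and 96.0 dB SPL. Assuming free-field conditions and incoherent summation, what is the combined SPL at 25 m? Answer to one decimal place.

79.5 dB SPL

Combined at 2.2 m: 10·log₁₀(10^(98.8/10)+10^(96.0/10)) = 100.63 dB SPL.
Then apply −20·log₁₀(25/2.2) = -21.11 dB → 79.5 dB SPL.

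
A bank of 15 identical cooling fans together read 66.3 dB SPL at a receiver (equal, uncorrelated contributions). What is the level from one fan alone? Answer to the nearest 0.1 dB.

15 equal incoherent sources add 10·log₁₀(15) = 11.76 dB over one source.
L_one = 66.3 − 11.76 = 54.5 dB SPL.

54.5 dB SPL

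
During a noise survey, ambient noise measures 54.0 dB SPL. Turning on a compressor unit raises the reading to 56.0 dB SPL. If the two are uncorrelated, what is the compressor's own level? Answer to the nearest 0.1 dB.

51.7 dB SPL

Remove the background by subtracting linear intensities:
L_src = 10·log₁₀(10^(56.0/10) − 10^(54.0/10)) = 10·log₁₀(146900) = 51.7 dB SPL.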